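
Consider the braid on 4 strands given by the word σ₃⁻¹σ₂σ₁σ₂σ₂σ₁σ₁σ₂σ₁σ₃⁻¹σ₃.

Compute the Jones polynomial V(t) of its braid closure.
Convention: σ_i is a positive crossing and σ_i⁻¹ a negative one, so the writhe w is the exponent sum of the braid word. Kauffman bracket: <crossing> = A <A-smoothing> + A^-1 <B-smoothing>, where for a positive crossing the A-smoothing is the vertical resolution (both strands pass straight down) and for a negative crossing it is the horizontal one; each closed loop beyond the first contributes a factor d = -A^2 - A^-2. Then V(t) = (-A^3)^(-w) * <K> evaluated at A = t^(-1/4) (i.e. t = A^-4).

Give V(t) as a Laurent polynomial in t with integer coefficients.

-t^8 + t^5 + t^3

Derivation:
The presented braid s3^-1 s2 s1 s2 s2 s1 s1 s2 s1 s3^-1 s3 on 4 strands reduces by inverse Markov moves (closure unchanged at each step):
  Deconjugate: the word is γ·β·γ⁻¹ with γ = s3^-1 (prefix) and γ⁻¹ = s3 (suffix); strip both.
  Destabilize: the word has the form β·s3^-1 where s3^-1 occurs only as the final letter (β ∈ B_3); drop it and the last strand → 3 strands.
Reduced to β = s2 s1 s2 s2 s1 s1 s2 s1 on 3 strands, 8 crossings.
Compute on β:
Braid: s2 s1 s2 s2 s1 s1 s2 s1 on 3 strands, 8 crossings.
Writhe w = (#positive) - (#negative) = 8 - 0 = 8.
State-sum expansion of <K>. There are 2^8 = 256 states.
For each crossing: s=0 is the vertical smoothing, s=1 horizontal. Crossing k contributes A^(sign_k * (1 - 2*s_k)); loop factor d = -A^2 - A^-2.
Tabulate the states by total A-exponent and number of loops L (A-exp: L × count):
  A^8: L=3 ×1
  A^6: L=2 ×8
  A^4: L=1 ×16, L=3 ×12
  A^2: L=2 ×48, L=4 ×8
  A^0: L=1 ×17, L=3 ×51, L=5 ×2
  A^-2: L=2 ×34, L=4 ×22
  A^-4: L=1 ×4, L=3 ×21, L=5 ×3
  A^-6: L=2 ×4, L=4 ×4
  A^-8: L=3 ×1
Each group contributes A^e * Σ count * d^(L-1):
Powers of d = -A^2 - A^-2: d^2 = A^4 + 2 + A^-4; d^3 = -A^6 - 3*A^2 - 3*A^-2 - A^-6; d^4 = A^8 + 4*A^4 + 6 + 4*A^-4 + A^-8.
  A^8 * (d^2) = A^12 + 2*A^8 + A^4
  A^6 * (8*d) = -8*A^8 - 8*A^4
  A^4 * (16 + 12*d^2) = 12*A^8 + 40*A^4 + 12
  A^2 * (48*d + 8*d^3) = -8*A^8 - 72*A^4 - 72 - 8*A^-4
  A^0 * (17 + 51*d^2 + 2*d^4) = 2*A^8 + 59*A^4 + 131 + 59*A^-4 + 2*A^-8
  A^-2 * (34*d + 22*d^3) = -22*A^4 - 100 - 100*A^-4 - 22*A^-8
  A^-4 * (4 + 21*d^2 + 3*d^4) = 3*A^4 + 33 + 64*A^-4 + 33*A^-8 + 3*A^-12
  A^-6 * (4*d + 4*d^3) = -4 - 16*A^-4 - 16*A^-8 - 4*A^-12
  A^-8 * (d^2) = A^-4 + 2*A^-8 + A^-12
Summing the groups: <K> = A^12 + A^4 - A^-8
Normalise by the writhe: (-A^3)^(-w) = (-A^3)^(-8) = A^-24, so f(A) = A^-24 * <K> = A^-12 + A^-20 - A^-32.
Substitute A = t^(-1/4), i.e. A^e → t^(-e/4): V(t) = -t^8 + t^5 + t^3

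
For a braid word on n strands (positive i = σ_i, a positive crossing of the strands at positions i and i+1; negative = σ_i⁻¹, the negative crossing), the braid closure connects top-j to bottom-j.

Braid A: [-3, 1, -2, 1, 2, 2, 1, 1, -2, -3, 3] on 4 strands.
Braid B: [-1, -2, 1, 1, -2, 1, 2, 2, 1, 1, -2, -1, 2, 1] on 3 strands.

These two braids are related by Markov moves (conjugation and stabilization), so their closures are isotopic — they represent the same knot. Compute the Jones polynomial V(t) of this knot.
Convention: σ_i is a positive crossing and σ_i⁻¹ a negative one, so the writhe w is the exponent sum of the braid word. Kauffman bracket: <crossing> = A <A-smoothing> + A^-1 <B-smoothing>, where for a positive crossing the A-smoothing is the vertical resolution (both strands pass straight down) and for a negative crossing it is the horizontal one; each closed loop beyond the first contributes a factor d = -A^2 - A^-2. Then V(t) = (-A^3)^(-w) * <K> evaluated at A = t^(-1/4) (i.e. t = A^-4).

Markov-equivalent braids have isotopic closures, hence identical knot invariants. Strip the Markov moves from each word to reach a common short braid β, then compute V(t) once on β.
Braid A: s3^-1 s1 s2^-1 s1 s2 s2 s1 s1 s2^-1 s3^-1 s3 on 4 strands reduces by inverse Markov moves (closure unchanged at each step):
  Deconjugate: the word is γ·β·γ⁻¹ with γ = s3^-1 (prefix) and γ⁻¹ = s3 (suffix); strip both.
  Destabilize: the word has the form β·s3^-1 where s3^-1 occurs only as the final letter (β ∈ B_3); drop it and the last strand → 3 strands.
Reduced to β = s1 s2^-1 s1 s2 s2 s1 s1 s2^-1 on 3 strands, 8 crossings.
Braid B: s1^-1 s2^-1 s1 s1 s2^-1 s1 s2 s2 s1 s1 s2^-1 s1^-1 s2 s1 on 3 strands reduces by inverse Markov moves (closure unchanged at each step):
  Deconjugate: the word is γ·β·γ⁻¹ with γ = s1^-1 (prefix) and γ⁻¹ = s1 (suffix); strip both.
  Deconjugate: the word is γ·β·γ⁻¹ with γ = s2^-1 s1 (prefix) and γ⁻¹ = s1^-1 s2 (suffix); strip both.
Reduced to β = s1 s2^-1 s1 s2 s2 s1 s1 s2^-1 on 3 strands, 8 crossings.
Both give the same β = s1 s2^-1 s1 s2 s2 s1 s1 s2^-1 on 3 strands, so one state sum suffices:
Braid: s1 s2^-1 s1 s2 s2 s1 s1 s2^-1 on 3 strands, 8 crossings.
Writhe w = (#positive) - (#negative) = 6 - 2 = 4.
State-sum expansion of <K>. There are 2^8 = 256 states.
Each crossing splits two ways (0=vertical, 1=horizontal). The state's weight is A^(#A-smoothings - #B-smoothings) * d^(loops - 1).
Tabulate the states by total A-exponent and number of loops L (A-exp: L × count):
  A^8: L=3 ×1
  A^6: L=2 ×6, L=4 ×2
  A^4: L=1 ×11, L=3 ×16, L=5 ×1
  A^2: L=2 ×47, L=4 ×9
  A^0: L=1 ×26, L=3 ×43, L=5 ×1
  A^-2: L=2 ×41, L=4 ×15
  A^-4: L=3 ×26, L=5 ×2
  A^-6: L=4 ×8
  A^-8: L=5 ×1
Each group contributes A^e * Σ count * d^(L-1):
Powers of d = -A^2 - A^-2: d^2 = A^4 + 2 + A^-4; d^3 = -A^6 - 3*A^2 - 3*A^-2 - A^-6; d^4 = A^8 + 4*A^4 + 6 + 4*A^-4 + A^-8.
  A^8 * (d^2) = A^12 + 2*A^8 + A^4
  A^6 * (6*d + 2*d^3) = -2*A^12 - 12*A^8 - 12*A^4 - 2
  A^4 * (11 + 16*d^2 + d^4) = A^12 + 20*A^8 + 49*A^4 + 20 + A^-4
  A^2 * (47*d + 9*d^3) = -9*A^8 - 74*A^4 - 74 - 9*A^-4
  A^0 * (26 + 43*d^2 + d^4) = A^8 + 47*A^4 + 118 + 47*A^-4 + A^-8
  A^-2 * (41*d + 15*d^3) = -15*A^4 - 86 - 86*A^-4 - 15*A^-8
  A^-4 * (26*d^2 + 2*d^4) = 2*A^4 + 34 + 64*A^-4 + 34*A^-8 + 2*A^-12
  A^-6 * (8*d^3) = -8 - 24*A^-4 - 24*A^-8 - 8*A^-12
  A^-8 * (d^4) = 1 + 4*A^-4 + 6*A^-8 + 4*A^-12 + A^-16
Summing the groups: <K> = 2*A^8 - 2*A^4 + 3 - 3*A^-4 + 2*A^-8 - 2*A^-12 + A^-16
Normalise by the writhe: (-A^3)^(-w) = (-A^3)^(-4) = A^-12, so f(A) = A^-12 * <K> = 2*A^-4 - 2*A^-8 + 3*A^-12 - 3*A^-16 + 2*A^-20 - 2*A^-24 + A^-28.
Substitute A = t^(-1/4), i.e. A^e → t^(-e/4): V(t) = t^7 - 2*t^6 + 2*t^5 - 3*t^4 + 3*t^3 - 2*t^2 + 2*t

Answer: t^7 - 2*t^6 + 2*t^5 - 3*t^4 + 3*t^3 - 2*t^2 + 2*t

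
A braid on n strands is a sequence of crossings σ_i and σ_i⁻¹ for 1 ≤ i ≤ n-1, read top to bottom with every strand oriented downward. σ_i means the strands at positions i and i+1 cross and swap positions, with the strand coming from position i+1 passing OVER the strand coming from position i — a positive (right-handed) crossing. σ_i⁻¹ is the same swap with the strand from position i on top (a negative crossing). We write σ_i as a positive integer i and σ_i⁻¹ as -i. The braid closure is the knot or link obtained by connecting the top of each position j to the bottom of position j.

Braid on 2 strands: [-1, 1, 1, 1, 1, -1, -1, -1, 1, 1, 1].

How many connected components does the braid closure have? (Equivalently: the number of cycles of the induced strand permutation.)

1

Derivation:
Track the strand permutation on 2 strands, starting from identity.
  step 1: s1^-1 swaps positions 1,2 -> [2 1]
  step 2: s1 swaps positions 1,2 -> [1 2]
  step 3: s1 swaps positions 1,2 -> [2 1]
  step 4: s1 swaps positions 1,2 -> [1 2]
  step 5: s1 swaps positions 1,2 -> [2 1]
  step 6: s1^-1 swaps positions 1,2 -> [1 2]
  step 7: s1^-1 swaps positions 1,2 -> [2 1]
  step 8: s1^-1 swaps positions 1,2 -> [1 2]
  step 9: s1 swaps positions 1,2 -> [2 1]
  step 10: s1 swaps positions 1,2 -> [1 2]
  step 11: s1 swaps positions 1,2 -> [2 1]
Final permutation (position -> original strand): [2 1]
Closure components = cycle count of this permutation = 1.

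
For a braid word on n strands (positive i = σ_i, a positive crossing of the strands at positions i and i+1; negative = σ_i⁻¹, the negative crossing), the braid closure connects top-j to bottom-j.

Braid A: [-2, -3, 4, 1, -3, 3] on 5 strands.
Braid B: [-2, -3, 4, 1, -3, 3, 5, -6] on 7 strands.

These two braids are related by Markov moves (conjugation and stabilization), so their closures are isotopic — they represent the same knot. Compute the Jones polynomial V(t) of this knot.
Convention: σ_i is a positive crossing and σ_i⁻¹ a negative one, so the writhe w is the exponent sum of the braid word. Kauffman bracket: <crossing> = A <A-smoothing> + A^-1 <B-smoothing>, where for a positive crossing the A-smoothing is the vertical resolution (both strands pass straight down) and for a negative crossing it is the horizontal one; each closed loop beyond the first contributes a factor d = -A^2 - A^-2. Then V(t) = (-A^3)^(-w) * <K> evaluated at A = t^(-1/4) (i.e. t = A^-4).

1

Derivation:
Markov-equivalent braids have isotopic closures, hence identical knot invariants. Strip the Markov moves from each word to reach a common short braid β, then compute V(t) once on β.
Braid A: s2^-1 s3^-1 s4 s1 s3^-1 s3 on 5 strands has no conjugating prefix/suffix or stabilization to strip; take β = s2^-1 s3^-1 s4 s1 s3^-1 s3.
Braid B: s2^-1 s3^-1 s4 s1 s3^-1 s3 s5 s6^-1 on 7 strands reduces by inverse Markov moves (closure unchanged at each step):
  Destabilize: the word has the form β·s6^-1 where s6^-1 occurs only as the final letter (β ∈ B_6); drop it and the last strand → 6 strands.
  Destabilize: the word has the form β·s5 where s5 occurs only as the final letter (β ∈ B_5); drop it and the last strand → 5 strands.
Reduced to β = s2^-1 s3^-1 s4 s1 s3^-1 s3 on 5 strands, 6 crossings.
Both give the same β = s2^-1 s3^-1 s4 s1 s3^-1 s3 on 5 strands, so one state sum suffices:
First cancel adjacent σ_i σ_i⁻¹ pairs (Reidemeister II — same braid, same closure): s2^-1 s3^-1 s4 s1 s3^-1 s3 → s2^-1 s3^-1 s4 s1.
Braid: s2^-1 s3^-1 s4 s1 on 5 strands, 4 crossings.
Writhe w = (#positive) - (#negative) = 2 - 2 = 0.
Enumerate smoothing states for the bracket polynomial. There are 2^4 = 16 states.
For each crossing: s=0 is the vertical smoothing, s=1 horizontal. Crossing k contributes A^(sign_k * (1 - 2*s_k)); loop factor d = -A^2 - A^-2.
  state 0000: A-exp=+0, loops=5, term = A^0 * d^4
  state 0001: A-exp=-2, loops=4, term = A^-2 * d^3
  state 0010: A-exp=-2, loops=4, term = A^-2 * d^3
  state 0011: A-exp=-4, loops=3, term = A^-4 * d^2
  state 0100: A-exp=+2, loops=4, term = A^2 * d^3
  state 0101: A-exp=+0, loops=3, term = A^0 * d^2
  state 0110: A-exp=+0, loops=3, term = A^0 * d^2
  state 0111: A-exp=-2, loops=2, term = A^-2 * d^1
  state 1000: A-exp=+2, loops=4, term = A^2 * d^3
  state 1001: A-exp=+0, loops=3, term = A^0 * d^2
  state 1010: A-exp=+0, loops=3, term = A^0 * d^2
  state 1011: A-exp=-2, loops=2, term = A^-2 * d^1
  state 1100: A-exp=+4, loops=3, term = A^4 * d^2
  state 1101: A-exp=+2, loops=2, term = A^2 * d^1
  state 1110: A-exp=+2, loops=2, term = A^2 * d^1
  state 1111: A-exp=+0, loops=1, term = A^0 * d^0
Collect the terms by A-exponent (count of states per loop number):
Powers of d = -A^2 - A^-2: d^2 = A^4 + 2 + A^-4; d^3 = -A^6 - 3*A^2 - 3*A^-2 - A^-6; d^4 = A^8 + 4*A^4 + 6 + 4*A^-4 + A^-8.
  A^4 * (d^2) = A^8 + 2*A^4 + 1
  A^2 * (2*d + 2*d^3) = -2*A^8 - 8*A^4 - 8 - 2*A^-4
  A^0 * (1 + 4*d^2 + d^4) = A^8 + 8*A^4 + 15 + 8*A^-4 + A^-8
  A^-2 * (2*d + 2*d^3) = -2*A^4 - 8 - 8*A^-4 - 2*A^-8
  A^-4 * (d^2) = 1 + 2*A^-4 + A^-8
Summing the groups: <K> = 1
Normalise by the writhe: (-A^3)^(-w) = (-A^3)^(0) = 1, so f(A) = 1 * <K> = 1.
Substitute A = t^(-1/4), i.e. A^e → t^(-e/4): V(t) = 1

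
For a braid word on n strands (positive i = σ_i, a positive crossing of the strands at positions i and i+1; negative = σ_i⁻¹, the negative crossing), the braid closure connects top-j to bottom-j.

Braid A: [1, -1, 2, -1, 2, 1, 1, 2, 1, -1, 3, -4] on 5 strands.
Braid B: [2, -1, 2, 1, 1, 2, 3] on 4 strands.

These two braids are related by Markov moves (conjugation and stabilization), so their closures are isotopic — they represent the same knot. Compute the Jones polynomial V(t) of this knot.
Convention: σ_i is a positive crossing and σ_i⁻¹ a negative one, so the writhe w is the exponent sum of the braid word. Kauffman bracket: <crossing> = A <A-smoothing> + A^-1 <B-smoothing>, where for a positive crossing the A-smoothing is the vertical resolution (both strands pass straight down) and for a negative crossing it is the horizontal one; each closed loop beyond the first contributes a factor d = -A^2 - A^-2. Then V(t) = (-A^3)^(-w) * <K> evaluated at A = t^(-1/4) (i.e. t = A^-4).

Markov-equivalent braids have isotopic closures, hence identical knot invariants. Strip the Markov moves from each word to reach a common short braid β, then compute V(t) once on β.
Braid A: s1 s1^-1 s2 s1^-1 s2 s1 s1 s2 s1 s1^-1 s3 s4^-1 on 5 strands reduces by inverse Markov moves (closure unchanged at each step):
  Destabilize: the word has the form β·s4^-1 where s4^-1 occurs only as the final letter (β ∈ B_4); drop it and the last strand → 4 strands.
  Destabilize: the word has the form β·s3 where s3 occurs only as the final letter (β ∈ B_3); drop it and the last strand → 3 strands.
  Deconjugate: the word is γ·β·γ⁻¹ with γ = s1 s1^-1 (prefix) and γ⁻¹ = s1 s1^-1 (suffix); strip both.
Reduced to β = s2 s1^-1 s2 s1 s1 s2 on 3 strands, 6 crossings.
Braid B: s2 s1^-1 s2 s1 s1 s2 s3 on 4 strands reduces by inverse Markov moves (closure unchanged at each step):
  Destabilize: the word has the form β·s3 where s3 occurs only as the final letter (β ∈ B_3); drop it and the last strand → 3 strands.
Reduced to β = s2 s1^-1 s2 s1 s1 s2 on 3 strands, 6 crossings.
Both give the same β = s2 s1^-1 s2 s1 s1 s2 on 3 strands, so one state sum suffices:
Braid: s2 s1^-1 s2 s1 s1 s2 on 3 strands, 6 crossings.
Writhe w = (#positive) - (#negative) = 5 - 1 = 4.
State-sum expansion of <K>. There are 2^6 = 64 states.
For each crossing: s=0 is the vertical smoothing, s=1 horizontal. Crossing k contributes A^(sign_k * (1 - 2*s_k)); loop factor d = -A^2 - A^-2.
Tabulate the states by total A-exponent and number of loops L (A-exp: L × count):
  A^6: L=2 ×1
  A^4: L=1 ×3, L=3 ×3
  A^2: L=2 ×14, L=4 ×1
  A^0: L=1 ×10, L=3 ×10
  A^-2: L=2 ×13, L=4 ×2
  A^-4: L=3 ×6
  A^-6: L=4 ×1
Each group contributes A^e * Σ count * d^(L-1):
Powers of d = -A^2 - A^-2: d^2 = A^4 + 2 + A^-4; d^3 = -A^6 - 3*A^2 - 3*A^-2 - A^-6.
  A^6 * (d) = -A^8 - A^4
  A^4 * (3 + 3*d^2) = 3*A^8 + 9*A^4 + 3
  A^2 * (14*d + d^3) = -A^8 - 17*A^4 - 17 - A^-4
  A^0 * (10 + 10*d^2) = 10*A^4 + 30 + 10*A^-4
  A^-2 * (13*d + 2*d^3) = -2*A^4 - 19 - 19*A^-4 - 2*A^-8
  A^-4 * (6*d^2) = 6 + 12*A^-4 + 6*A^-8
  A^-6 * (d^3) = -1 - 3*A^-4 - 3*A^-8 - A^-12
Summing the groups: <K> = A^8 - A^4 + 2 - A^-4 + A^-8 - A^-12
Normalise by the writhe: (-A^3)^(-w) = (-A^3)^(-4) = A^-12, so f(A) = A^-12 * <K> = A^-4 - A^-8 + 2*A^-12 - A^-16 + A^-20 - A^-24.
Substitute A = t^(-1/4), i.e. A^e → t^(-e/4): V(t) = -t^6 + t^5 - t^4 + 2*t^3 - t^2 + t

Answer: -t^6 + t^5 - t^4 + 2*t^3 - t^2 + t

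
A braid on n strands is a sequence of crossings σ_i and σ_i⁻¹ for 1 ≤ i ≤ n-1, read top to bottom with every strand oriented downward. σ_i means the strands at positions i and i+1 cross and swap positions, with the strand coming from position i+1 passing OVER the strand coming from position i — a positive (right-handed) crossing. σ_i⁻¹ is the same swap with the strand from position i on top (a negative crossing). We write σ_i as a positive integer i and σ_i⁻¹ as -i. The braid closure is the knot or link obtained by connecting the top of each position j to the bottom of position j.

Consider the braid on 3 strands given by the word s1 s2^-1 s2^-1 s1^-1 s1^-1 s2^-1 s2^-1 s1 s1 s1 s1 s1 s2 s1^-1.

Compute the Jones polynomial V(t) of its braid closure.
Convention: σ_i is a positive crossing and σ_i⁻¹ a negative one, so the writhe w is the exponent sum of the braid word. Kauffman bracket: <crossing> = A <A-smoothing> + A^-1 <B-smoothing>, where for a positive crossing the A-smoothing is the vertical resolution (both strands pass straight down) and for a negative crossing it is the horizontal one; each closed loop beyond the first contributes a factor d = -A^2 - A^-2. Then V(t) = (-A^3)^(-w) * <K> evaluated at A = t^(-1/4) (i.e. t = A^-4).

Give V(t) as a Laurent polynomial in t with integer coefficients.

-t^4 + t^3 - t^2 + 2*t - 1 + 2*t^-1 - t^-2 + t^-3 - t^-4

Derivation:
The presented braid s1 s2^-1 s2^-1 s1^-1 s1^-1 s2^-1 s2^-1 s1 s1 s1 s1 s1 s2 s1^-1 on 3 strands reduces by inverse Markov moves (closure unchanged at each step):
  Deconjugate: the word is γ·β·γ⁻¹ with γ = s1 s2^-1 (prefix) and γ⁻¹ = s2 s1^-1 (suffix); strip both.
Reduced to β = s2^-1 s1^-1 s1^-1 s2^-1 s2^-1 s1 s1 s1 s1 s1 on 3 strands, 10 crossings.
Compute on β:
Braid: s2^-1 s1^-1 s1^-1 s2^-1 s2^-1 s1 s1 s1 s1 s1 on 3 strands, 10 crossings.
Writhe w = (#positive) - (#negative) = 5 - 5 = 0.
Enumerate smoothing states for the bracket polynomial. There are 2^10 = 1024 states.
For each crossing: s=0 is the vertical smoothing, s=1 horizontal. Crossing k contributes A^(sign_k * (1 - 2*s_k)); loop factor d = -A^2 - A^-2.
Tabulate the states by total A-exponent and number of loops L (A-exp: L × count):
  A^10: L=4 ×1
  A^8: L=3 ×10
  A^6: L=2 ×29, L=4 ×16
  A^4: L=1 ×26, L=3 ×74, L=5 ×20
  A^2: L=2 ×90, L=4 ×105, L=6 ×15
  A^0: L=1 ×15, L=3 ×141, L=5 ×90, L=7 ×6
  A^-2: L=2 ×35, L=4 ×130, L=6 ×44, L=8 ×1
  A^-4: L=3 ×40, L=5 ×69, L=7 ×11
  A^-6: L=4 ×25, L=6 ×19, L=8 ×1
  A^-8: L=5 ×8, L=7 ×2
  A^-10: L=6 ×1
Each group contributes A^e * Σ count * d^(L-1):
Powers of d = -A^2 - A^-2: d^2 = A^4 + 2 + A^-4; d^3 = -A^6 - 3*A^2 - 3*A^-2 - A^-6; d^4 = A^8 + 4*A^4 + 6 + 4*A^-4 + A^-8; d^5 = -A^10 - 5*A^6 - 10*A^2 - 10*A^-2 - 5*A^-6 - A^-10; d^6 = A^12 + 6*A^8 + 15*A^4 + 20 + 15*A^-4 + 6*A^-8 + A^-12; d^7 = -A^14 - 7*A^10 - 21*A^6 - 35*A^2 - 35*A^-2 - 21*A^-6 - 7*A^-10 - A^-14.
  A^10 * (d^3) = -A^16 - 3*A^12 - 3*A^8 - A^4
  A^8 * (10*d^2) = 10*A^12 + 20*A^8 + 10*A^4
  A^6 * (29*d + 16*d^3) = -16*A^12 - 77*A^8 - 77*A^4 - 16
  A^4 * (26 + 74*d^2 + 20*d^4) = 20*A^12 + 154*A^8 + 294*A^4 + 154 + 20*A^-4
  A^2 * (90*d + 105*d^3 + 15*d^5) = -15*A^12 - 180*A^8 - 555*A^4 - 555 - 180*A^-4 - 15*A^-8
  A^0 * (15 + 141*d^2 + 90*d^4 + 6*d^6) = 6*A^12 + 126*A^8 + 591*A^4 + 957 + 591*A^-4 + 126*A^-8 + 6*A^-12
  A^-2 * (35*d + 130*d^3 + 44*d^5 + d^7) = -A^12 - 51*A^8 - 371*A^4 - 900 - 900*A^-4 - 371*A^-8 - 51*A^-12 - A^-16
  A^-4 * (40*d^2 + 69*d^4 + 11*d^6) = 11*A^8 + 135*A^4 + 481 + 714*A^-4 + 481*A^-8 + 135*A^-12 + 11*A^-16
  A^-6 * (25*d^3 + 19*d^5 + d^7) = -A^8 - 26*A^4 - 141 - 300*A^-4 - 300*A^-8 - 141*A^-12 - 26*A^-16 - A^-20
  A^-8 * (8*d^4 + 2*d^6) = 2*A^4 + 20 + 62*A^-4 + 88*A^-8 + 62*A^-12 + 20*A^-16 + 2*A^-20
  A^-10 * (d^5) = -1 - 5*A^-4 - 10*A^-8 - 10*A^-12 - 5*A^-16 - A^-20
Summing the groups: <K> = -A^16 + A^12 - A^8 + 2*A^4 - 1 + 2*A^-4 - A^-8 + A^-12 - A^-16
Normalise by the writhe: (-A^3)^(-w) = (-A^3)^(0) = 1, so f(A) = 1 * <K> = -A^16 + A^12 - A^8 + 2*A^4 - 1 + 2*A^-4 - A^-8 + A^-12 - A^-16.
Substitute A = t^(-1/4), i.e. A^e → t^(-e/4): V(t) = -t^4 + t^3 - t^2 + 2*t - 1 + 2*t^-1 - t^-2 + t^-3 - t^-4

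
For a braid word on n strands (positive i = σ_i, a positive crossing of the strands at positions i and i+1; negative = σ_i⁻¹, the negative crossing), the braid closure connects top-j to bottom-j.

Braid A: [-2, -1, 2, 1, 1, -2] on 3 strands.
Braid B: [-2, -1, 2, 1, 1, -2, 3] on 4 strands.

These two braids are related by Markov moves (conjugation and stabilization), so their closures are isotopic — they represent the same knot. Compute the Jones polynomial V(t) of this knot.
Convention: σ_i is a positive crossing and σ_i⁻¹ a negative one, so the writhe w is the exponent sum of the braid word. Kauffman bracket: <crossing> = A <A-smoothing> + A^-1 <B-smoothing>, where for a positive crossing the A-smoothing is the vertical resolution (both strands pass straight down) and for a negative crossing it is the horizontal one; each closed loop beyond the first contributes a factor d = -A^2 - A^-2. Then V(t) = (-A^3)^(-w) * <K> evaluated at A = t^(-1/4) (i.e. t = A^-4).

t^2 - t + 1 - t^-1 + t^-2

Derivation:
Markov-equivalent braids have isotopic closures, hence identical knot invariants. Strip the Markov moves from each word to reach a common short braid β, then compute V(t) once on β.
Braid A: s2^-1 s1^-1 s2 s1 s1 s2^-1 on 3 strands has no conjugating prefix/suffix or stabilization to strip; take β = s2^-1 s1^-1 s2 s1 s1 s2^-1.
Braid B: s2^-1 s1^-1 s2 s1 s1 s2^-1 s3 on 4 strands reduces by inverse Markov moves (closure unchanged at each step):
  Destabilize: the word has the form β·s3 where s3 occurs only as the final letter (β ∈ B_3); drop it and the last strand → 3 strands.
Reduced to β = s2^-1 s1^-1 s2 s1 s1 s2^-1 on 3 strands, 6 crossings.
Both give the same β = s2^-1 s1^-1 s2 s1 s1 s2^-1 on 3 strands, so one state sum suffices:
Braid: s2^-1 s1^-1 s2 s1 s1 s2^-1 on 3 strands, 6 crossings.
Writhe w = (#positive) - (#negative) = 3 - 3 = 0.
Enumerate smoothing states for the bracket polynomial. There are 2^6 = 64 states.
Smooth each crossing (0=||, 1=⌣⌢); contribution A^(Σ sign_k(1-2s_k)) * d^(L-1).
Tabulate the states by total A-exponent and number of loops L (A-exp: L × count):
  A^6: L=2 ×1
  A^4: L=1 ×2, L=3 ×4
  A^2: L=2 ×13, L=4 ×2
  A^0: L=1 ×9, L=3 ×11
  A^-2: L=2 ×13, L=4 ×2
  A^-4: L=1 ×2, L=3 ×4
  A^-6: L=2 ×1
Each group contributes A^e * Σ count * d^(L-1):
Powers of d = -A^2 - A^-2: d^2 = A^4 + 2 + A^-4; d^3 = -A^6 - 3*A^2 - 3*A^-2 - A^-6.
  A^6 * (d) = -A^8 - A^4
  A^4 * (2 + 4*d^2) = 4*A^8 + 10*A^4 + 4
  A^2 * (13*d + 2*d^3) = -2*A^8 - 19*A^4 - 19 - 2*A^-4
  A^0 * (9 + 11*d^2) = 11*A^4 + 31 + 11*A^-4
  A^-2 * (13*d + 2*d^3) = -2*A^4 - 19 - 19*A^-4 - 2*A^-8
  A^-4 * (2 + 4*d^2) = 4 + 10*A^-4 + 4*A^-8
  A^-6 * (d) = -A^-4 - A^-8
Summing the groups: <K> = A^8 - A^4 + 1 - A^-4 + A^-8
Normalise by the writhe: (-A^3)^(-w) = (-A^3)^(0) = 1, so f(A) = 1 * <K> = A^8 - A^4 + 1 - A^-4 + A^-8.
Substitute A = t^(-1/4), i.e. A^e → t^(-e/4): V(t) = t^2 - t + 1 - t^-1 + t^-2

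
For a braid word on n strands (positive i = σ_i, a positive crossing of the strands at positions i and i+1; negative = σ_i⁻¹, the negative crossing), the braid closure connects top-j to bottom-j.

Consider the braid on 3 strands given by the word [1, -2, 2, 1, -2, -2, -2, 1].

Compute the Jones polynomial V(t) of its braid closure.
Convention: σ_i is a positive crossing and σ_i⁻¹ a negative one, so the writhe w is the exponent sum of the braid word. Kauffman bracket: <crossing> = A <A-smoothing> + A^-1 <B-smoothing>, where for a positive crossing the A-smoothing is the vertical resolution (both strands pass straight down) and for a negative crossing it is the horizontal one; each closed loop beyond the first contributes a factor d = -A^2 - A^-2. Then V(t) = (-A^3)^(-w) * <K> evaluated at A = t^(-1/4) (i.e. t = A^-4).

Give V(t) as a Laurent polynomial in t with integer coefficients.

First cancel adjacent σ_i σ_i⁻¹ pairs (Reidemeister II — same braid, same closure): s1 s2^-1 s2 s1 s2^-1 s2^-1 s2^-1 s1 → s1 s1 s2^-1 s2^-1 s2^-1 s1.
Braid: s1 s1 s2^-1 s2^-1 s2^-1 s1 on 3 strands, 6 crossings.
Writhe w = (#positive) - (#negative) = 3 - 3 = 0.
Enumerate smoothing states for the bracket polynomial. There are 2^6 = 64 states.
For each crossing: s=0 is the vertical smoothing, s=1 horizontal. Crossing k contributes A^(sign_k * (1 - 2*s_k)); loop factor d = -A^2 - A^-2.
Tabulate the states by total A-exponent and number of loops L (A-exp: L × count):
  A^6: L=4 ×1
  A^4: L=3 ×6
  A^2: L=2 ×12, L=4 ×3
  A^0: L=1 ×9, L=3 ×10, L=5 ×1
  A^-2: L=2 ×12, L=4 ×3
  A^-4: L=3 ×6
  A^-6: L=4 ×1
Each group contributes A^e * Σ count * d^(L-1):
Powers of d = -A^2 - A^-2: d^2 = A^4 + 2 + A^-4; d^3 = -A^6 - 3*A^2 - 3*A^-2 - A^-6; d^4 = A^8 + 4*A^4 + 6 + 4*A^-4 + A^-8.
  A^6 * (d^3) = -A^12 - 3*A^8 - 3*A^4 - 1
  A^4 * (6*d^2) = 6*A^8 + 12*A^4 + 6
  A^2 * (12*d + 3*d^3) = -3*A^8 - 21*A^4 - 21 - 3*A^-4
  A^0 * (9 + 10*d^2 + d^4) = A^8 + 14*A^4 + 35 + 14*A^-4 + A^-8
  A^-2 * (12*d + 3*d^3) = -3*A^4 - 21 - 21*A^-4 - 3*A^-8
  A^-4 * (6*d^2) = 6 + 12*A^-4 + 6*A^-8
  A^-6 * (d^3) = -1 - 3*A^-4 - 3*A^-8 - A^-12
Summing the groups: <K> = -A^12 + A^8 - A^4 + 3 - A^-4 + A^-8 - A^-12
Normalise by the writhe: (-A^3)^(-w) = (-A^3)^(0) = 1, so f(A) = 1 * <K> = -A^12 + A^8 - A^4 + 3 - A^-4 + A^-8 - A^-12.
Substitute A = t^(-1/4), i.e. A^e → t^(-e/4): V(t) = -t^3 + t^2 - t + 3 - t^-1 + t^-2 - t^-3

Answer: -t^3 + t^2 - t + 3 - t^-1 + t^-2 - t^-3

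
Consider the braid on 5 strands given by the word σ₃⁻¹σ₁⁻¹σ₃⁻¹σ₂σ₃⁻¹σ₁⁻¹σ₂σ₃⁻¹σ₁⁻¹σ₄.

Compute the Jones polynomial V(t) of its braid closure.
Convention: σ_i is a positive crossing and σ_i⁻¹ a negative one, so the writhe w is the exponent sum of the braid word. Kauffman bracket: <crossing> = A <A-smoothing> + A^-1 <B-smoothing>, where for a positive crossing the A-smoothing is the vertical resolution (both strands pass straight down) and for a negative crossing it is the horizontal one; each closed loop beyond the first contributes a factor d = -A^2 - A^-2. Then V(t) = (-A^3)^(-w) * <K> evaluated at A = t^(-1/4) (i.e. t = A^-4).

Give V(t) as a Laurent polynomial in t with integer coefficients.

The presented braid s3^-1 s1^-1 s3^-1 s2 s3^-1 s1^-1 s2 s3^-1 s1^-1 s4 on 5 strands reduces by inverse Markov moves (closure unchanged at each step):
  Destabilize: the word has the form β·s4 where s4 occurs only as the final letter (β ∈ B_4); drop it and the last strand → 4 strands.
Reduced to β = s3^-1 s1^-1 s3^-1 s2 s3^-1 s1^-1 s2 s3^-1 s1^-1 on 4 strands, 9 crossings.
Compute on β:
Braid: s3^-1 s1^-1 s3^-1 s2 s3^-1 s1^-1 s2 s3^-1 s1^-1 on 4 strands, 9 crossings.
Writhe w = (#positive) - (#negative) = 2 - 7 = -5.
State-sum expansion of <K>. There are 2^9 = 512 states.
For each crossing: s=0 is the vertical smoothing, s=1 horizontal. Crossing k contributes A^(sign_k * (1 - 2*s_k)); loop factor d = -A^2 - A^-2.
Tabulate the states by total A-exponent and number of loops L (A-exp: L × count):
  A^9: L=7 ×1
  A^7: L=6 ×9
  A^5: L=5 ×36
  A^3: L=4 ×83, L=6 ×1
  A^1: L=3 ×118, L=5 ×8
  A^-1: L=2 ×100, L=4 ×26
  A^-3: L=1 ×41, L=3 ×42, L=5 ×1
  A^-5: L=2 ×31, L=4 ×5
  A^-7: L=3 ×9
  A^-9: L=4 ×1
Each group contributes A^e * Σ count * d^(L-1):
Powers of d = -A^2 - A^-2: d^2 = A^4 + 2 + A^-4; d^3 = -A^6 - 3*A^2 - 3*A^-2 - A^-6; d^4 = A^8 + 4*A^4 + 6 + 4*A^-4 + A^-8; d^5 = -A^10 - 5*A^6 - 10*A^2 - 10*A^-2 - 5*A^-6 - A^-10; d^6 = A^12 + 6*A^8 + 15*A^4 + 20 + 15*A^-4 + 6*A^-8 + A^-12.
  A^9 * (d^6) = A^21 + 6*A^17 + 15*A^13 + 20*A^9 + 15*A^5 + 6*A + A^-3
  A^7 * (9*d^5) = -9*A^17 - 45*A^13 - 90*A^9 - 90*A^5 - 45*A - 9*A^-3
  A^5 * (36*d^4) = 36*A^13 + 144*A^9 + 216*A^5 + 144*A + 36*A^-3
  A^3 * (83*d^3 + d^5) = -A^13 - 88*A^9 - 259*A^5 - 259*A - 88*A^-3 - A^-7
  A^1 * (118*d^2 + 8*d^4) = 8*A^9 + 150*A^5 + 284*A + 150*A^-3 + 8*A^-7
  A^-1 * (100*d + 26*d^3) = -26*A^5 - 178*A - 178*A^-3 - 26*A^-7
  A^-3 * (41 + 42*d^2 + d^4) = A^5 + 46*A + 131*A^-3 + 46*A^-7 + A^-11
  A^-5 * (31*d + 5*d^3) = -5*A - 46*A^-3 - 46*A^-7 - 5*A^-11
  A^-7 * (9*d^2) = 9*A^-3 + 18*A^-7 + 9*A^-11
  A^-9 * (d^3) = -A^-3 - 3*A^-7 - 3*A^-11 - A^-15
Summing the groups: <K> = A^21 - 3*A^17 + 5*A^13 - 6*A^9 + 7*A^5 - 7*A + 5*A^-3 - 4*A^-7 + 2*A^-11 - A^-15
Normalise by the writhe: (-A^3)^(-w) = (-A^3)^(5) = -A^15, so f(A) = -A^15 * <K> = -A^36 + 3*A^32 - 5*A^28 + 6*A^24 - 7*A^20 + 7*A^16 - 5*A^12 + 4*A^8 - 2*A^4 + 1.
Substitute A = t^(-1/4), i.e. A^e → t^(-e/4): V(t) = 1 - 2*t^-1 + 4*t^-2 - 5*t^-3 + 7*t^-4 - 7*t^-5 + 6*t^-6 - 5*t^-7 + 3*t^-8 - t^-9

Answer: 1 - 2*t^-1 + 4*t^-2 - 5*t^-3 + 7*t^-4 - 7*t^-5 + 6*t^-6 - 5*t^-7 + 3*t^-8 - t^-9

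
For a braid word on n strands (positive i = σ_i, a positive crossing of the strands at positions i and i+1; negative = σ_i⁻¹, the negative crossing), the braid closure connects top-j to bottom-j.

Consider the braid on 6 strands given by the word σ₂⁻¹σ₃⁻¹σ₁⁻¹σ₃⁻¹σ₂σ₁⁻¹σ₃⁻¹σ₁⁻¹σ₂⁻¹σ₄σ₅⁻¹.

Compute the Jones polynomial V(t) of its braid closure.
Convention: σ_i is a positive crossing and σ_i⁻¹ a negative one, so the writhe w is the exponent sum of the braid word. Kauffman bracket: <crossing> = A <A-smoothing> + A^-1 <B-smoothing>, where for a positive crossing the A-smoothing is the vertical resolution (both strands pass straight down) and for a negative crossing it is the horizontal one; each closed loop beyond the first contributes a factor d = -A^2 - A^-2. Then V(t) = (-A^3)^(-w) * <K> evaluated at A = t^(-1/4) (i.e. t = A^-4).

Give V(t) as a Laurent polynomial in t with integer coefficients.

The presented braid s2^-1 s3^-1 s1^-1 s3^-1 s2 s1^-1 s3^-1 s1^-1 s2^-1 s4 s5^-1 on 6 strands reduces by inverse Markov moves (closure unchanged at each step):
  Destabilize: the word has the form β·s5^-1 where s5^-1 occurs only as the final letter (β ∈ B_5); drop it and the last strand → 5 strands.
  Destabilize: the word has the form β·s4 where s4 occurs only as the final letter (β ∈ B_4); drop it and the last strand → 4 strands.
Reduced to β = s2^-1 s3^-1 s1^-1 s3^-1 s2 s1^-1 s3^-1 s1^-1 s2^-1 on 4 strands, 9 crossings.
Compute on β:
Braid: s2^-1 s3^-1 s1^-1 s3^-1 s2 s1^-1 s3^-1 s1^-1 s2^-1 on 4 strands, 9 crossings.
Writhe w = (#positive) - (#negative) = 1 - 8 = -7.
Computing the Kauffman bracket via state sum. There are 2^9 = 512 states.
Each crossing splits two ways (0=vertical, 1=horizontal). The state's weight is A^(#A-smoothings - #B-smoothings) * d^(loops - 1).
Tabulate the states by total A-exponent and number of loops L (A-exp: L × count):
  A^9: L=6 ×1
  A^7: L=5 ×9
  A^5: L=4 ×35, L=6 ×1
  A^3: L=3 ×74, L=5 ×10
  A^1: L=2 ×85, L=4 ×41
  A^-1: L=1 ×42, L=3 ×80, L=5 ×4
  A^-3: L=2 ×65, L=4 ×19
  A^-5: L=1 ×9, L=3 ×26, L=5 ×1
  A^-7: L=2 ×6, L=4 ×3
  A^-9: L=3 ×1
Each group contributes A^e * Σ count * d^(L-1):
Powers of d = -A^2 - A^-2: d^2 = A^4 + 2 + A^-4; d^3 = -A^6 - 3*A^2 - 3*A^-2 - A^-6; d^4 = A^8 + 4*A^4 + 6 + 4*A^-4 + A^-8; d^5 = -A^10 - 5*A^6 - 10*A^2 - 10*A^-2 - 5*A^-6 - A^-10.
  A^9 * (d^5) = -A^19 - 5*A^15 - 10*A^11 - 10*A^7 - 5*A^3 - A^-1
  A^7 * (9*d^4) = 9*A^15 + 36*A^11 + 54*A^7 + 36*A^3 + 9*A^-1
  A^5 * (35*d^3 + d^5) = -A^15 - 40*A^11 - 115*A^7 - 115*A^3 - 40*A^-1 - A^-5
  A^3 * (74*d^2 + 10*d^4) = 10*A^11 + 114*A^7 + 208*A^3 + 114*A^-1 + 10*A^-5
  A^1 * (85*d + 41*d^3) = -41*A^7 - 208*A^3 - 208*A^-1 - 41*A^-5
  A^-1 * (42 + 80*d^2 + 4*d^4) = 4*A^7 + 96*A^3 + 226*A^-1 + 96*A^-5 + 4*A^-9
  A^-3 * (65*d + 19*d^3) = -19*A^3 - 122*A^-1 - 122*A^-5 - 19*A^-9
  A^-5 * (9 + 26*d^2 + d^4) = A^3 + 30*A^-1 + 67*A^-5 + 30*A^-9 + A^-13
  A^-7 * (6*d + 3*d^3) = -3*A^-1 - 15*A^-5 - 15*A^-9 - 3*A^-13
  A^-9 * (d^2) = A^-5 + 2*A^-9 + A^-13
Summing the groups: <K> = -A^19 + 3*A^15 - 4*A^11 + 6*A^7 - 6*A^3 + 5*A^-1 - 5*A^-5 + 2*A^-9 - A^-13
Normalise by the writhe: (-A^3)^(-w) = (-A^3)^(7) = -A^21, so f(A) = -A^21 * <K> = A^40 - 3*A^36 + 4*A^32 - 6*A^28 + 6*A^24 - 5*A^20 + 5*A^16 - 2*A^12 + A^8.
Substitute A = t^(-1/4), i.e. A^e → t^(-e/4): V(t) = t^-2 - 2*t^-3 + 5*t^-4 - 5*t^-5 + 6*t^-6 - 6*t^-7 + 4*t^-8 - 3*t^-9 + t^-10

Answer: t^-2 - 2*t^-3 + 5*t^-4 - 5*t^-5 + 6*t^-6 - 6*t^-7 + 4*t^-8 - 3*t^-9 + t^-10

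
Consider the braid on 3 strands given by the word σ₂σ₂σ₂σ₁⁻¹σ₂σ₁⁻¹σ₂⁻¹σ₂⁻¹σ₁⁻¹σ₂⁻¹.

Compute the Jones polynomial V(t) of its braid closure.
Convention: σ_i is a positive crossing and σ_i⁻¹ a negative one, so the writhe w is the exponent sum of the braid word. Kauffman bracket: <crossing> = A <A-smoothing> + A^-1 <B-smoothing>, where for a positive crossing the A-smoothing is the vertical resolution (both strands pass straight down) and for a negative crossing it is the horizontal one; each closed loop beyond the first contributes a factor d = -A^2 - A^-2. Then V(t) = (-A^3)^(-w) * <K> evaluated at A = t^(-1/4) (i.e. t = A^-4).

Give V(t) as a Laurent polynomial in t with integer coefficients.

The presented braid s2 s2 s2 s1^-1 s2 s1^-1 s2^-1 s2^-1 s1^-1 s2^-1 on 3 strands reduces by inverse Markov moves (closure unchanged at each step):
  Deconjugate: the word is γ·β·γ⁻¹ with γ = s2 (prefix) and γ⁻¹ = s2^-1 (suffix); strip both.
Reduced to β = s2 s2 s1^-1 s2 s1^-1 s2^-1 s2^-1 s1^-1 on 3 strands, 8 crossings.
Compute on β:
Braid: s2 s2 s1^-1 s2 s1^-1 s2^-1 s2^-1 s1^-1 on 3 strands, 8 crossings.
Writhe w = (#positive) - (#negative) = 3 - 5 = -2.
Computing the Kauffman bracket via state sum. There are 2^8 = 256 states.
Smooth each crossing (0=||, 1=⌣⌢); contribution A^(Σ sign_k(1-2s_k)) * d^(L-1).
Tabulate the states by total A-exponent and number of loops L (A-exp: L × count):
  A^8: L=4 ×1
  A^6: L=3 ×8
  A^4: L=2 ×23, L=4 ×5
  A^2: L=1 ×22, L=3 ×33, L=5 ×1
  A^0: L=2 ×52, L=4 ×18
  A^-2: L=1 ×13, L=3 ×37, L=5 ×6
  A^-4: L=2 ×14, L=4 ×13, L=6 ×1
  A^-6: L=3 ×6, L=5 ×2
  A^-8: L=4 ×1
Each group contributes A^e * Σ count * d^(L-1):
Powers of d = -A^2 - A^-2: d^2 = A^4 + 2 + A^-4; d^3 = -A^6 - 3*A^2 - 3*A^-2 - A^-6; d^4 = A^8 + 4*A^4 + 6 + 4*A^-4 + A^-8; d^5 = -A^10 - 5*A^6 - 10*A^2 - 10*A^-2 - 5*A^-6 - A^-10.
  A^8 * (d^3) = -A^14 - 3*A^10 - 3*A^6 - A^2
  A^6 * (8*d^2) = 8*A^10 + 16*A^6 + 8*A^2
  A^4 * (23*d + 5*d^3) = -5*A^10 - 38*A^6 - 38*A^2 - 5*A^-2
  A^2 * (22 + 33*d^2 + d^4) = A^10 + 37*A^6 + 94*A^2 + 37*A^-2 + A^-6
  A^0 * (52*d + 18*d^3) = -18*A^6 - 106*A^2 - 106*A^-2 - 18*A^-6
  A^-2 * (13 + 37*d^2 + 6*d^4) = 6*A^6 + 61*A^2 + 123*A^-2 + 61*A^-6 + 6*A^-10
  A^-4 * (14*d + 13*d^3 + d^5) = -A^6 - 18*A^2 - 63*A^-2 - 63*A^-6 - 18*A^-10 - A^-14
  A^-6 * (6*d^2 + 2*d^4) = 2*A^2 + 14*A^-2 + 24*A^-6 + 14*A^-10 + 2*A^-14
  A^-8 * (d^3) = -A^-2 - 3*A^-6 - 3*A^-10 - A^-14
Summing the groups: <K> = -A^14 + A^10 - A^6 + 2*A^2 - A^-2 + 2*A^-6 - A^-10
Normalise by the writhe: (-A^3)^(-w) = (-A^3)^(2) = A^6, so f(A) = A^6 * <K> = -A^20 + A^16 - A^12 + 2*A^8 - A^4 + 2 - A^-4.
Substitute A = t^(-1/4), i.e. A^e → t^(-e/4): V(t) = -t + 2 - t^-1 + 2*t^-2 - t^-3 + t^-4 - t^-5

Answer: -t + 2 - t^-1 + 2*t^-2 - t^-3 + t^-4 - t^-5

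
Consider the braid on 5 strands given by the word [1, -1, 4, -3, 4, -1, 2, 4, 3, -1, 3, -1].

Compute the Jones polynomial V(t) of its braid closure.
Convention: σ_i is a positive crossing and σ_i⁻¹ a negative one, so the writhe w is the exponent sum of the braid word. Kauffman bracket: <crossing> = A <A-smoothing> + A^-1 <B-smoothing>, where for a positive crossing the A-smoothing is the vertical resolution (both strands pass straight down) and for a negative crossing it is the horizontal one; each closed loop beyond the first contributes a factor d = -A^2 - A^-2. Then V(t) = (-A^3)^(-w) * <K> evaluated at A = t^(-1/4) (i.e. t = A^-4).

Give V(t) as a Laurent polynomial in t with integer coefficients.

-t^5 + t^4 - 2*t^3 + 4*t^2 - 3*t + 4 - 3*t^-1 + 2*t^-2 - t^-3

Derivation:
The presented braid s1 s1^-1 s4 s3^-1 s4 s1^-1 s2 s4 s3 s1^-1 s3 s1^-1 on 5 strands reduces by inverse Markov moves (closure unchanged at each step):
  Deconjugate: the word is γ·β·γ⁻¹ with γ = s1 (prefix) and γ⁻¹ = s1^-1 (suffix); strip both.
Reduced to β = s1^-1 s4 s3^-1 s4 s1^-1 s2 s4 s3 s1^-1 s3 on 5 strands, 10 crossings.
Compute on β:
Braid: s1^-1 s4 s3^-1 s4 s1^-1 s2 s4 s3 s1^-1 s3 on 5 strands, 10 crossings.
Writhe w = (#positive) - (#negative) = 6 - 4 = 2.
Computing the Kauffman bracket via state sum. There are 2^10 = 1024 states.
Smooth each crossing (0=||, 1=⌣⌢); contribution A^(Σ sign_k(1-2s_k)) * d^(L-1).
Tabulate the states by total A-exponent and number of loops L (A-exp: L × count):
  A^10: L=5 ×1
  A^8: L=4 ×7, L=6 ×3
  A^6: L=3 ×18, L=5 ×26, L=7 ×1
  A^4: L=2 ×21, L=4 ×85, L=6 ×14
  A^2: L=1 ×9, L=3 ×137, L=5 ×62, L=7 ×2
  A^0: L=2 ×105, L=4 ×132, L=6 ×15
  A^-2: L=1 ×30, L=3 ×132, L=5 ×47, L=7 ×1
  A^-4: L=2 ×49, L=4 ×65, L=6 ×6
  A^-6: L=3 ×31, L=5 ×14
  A^-8: L=4 ×9, L=6 ×1
  A^-10: L=5 ×1
Each group contributes A^e * Σ count * d^(L-1):
Powers of d = -A^2 - A^-2: d^2 = A^4 + 2 + A^-4; d^3 = -A^6 - 3*A^2 - 3*A^-2 - A^-6; d^4 = A^8 + 4*A^4 + 6 + 4*A^-4 + A^-8; d^5 = -A^10 - 5*A^6 - 10*A^2 - 10*A^-2 - 5*A^-6 - A^-10; d^6 = A^12 + 6*A^8 + 15*A^4 + 20 + 15*A^-4 + 6*A^-8 + A^-12.
  A^10 * (d^4) = A^18 + 4*A^14 + 6*A^10 + 4*A^6 + A^2
  A^8 * (7*d^3 + 3*d^5) = -3*A^18 - 22*A^14 - 51*A^10 - 51*A^6 - 22*A^2 - 3*A^-2
  A^6 * (18*d^2 + 26*d^4 + d^6) = A^18 + 32*A^14 + 137*A^10 + 212*A^6 + 137*A^2 + 32*A^-2 + A^-6
  A^4 * (21*d + 85*d^3 + 14*d^5) = -14*A^14 - 155*A^10 - 416*A^6 - 416*A^2 - 155*A^-2 - 14*A^-6
  A^2 * (9 + 137*d^2 + 62*d^4 + 2*d^6) = 2*A^14 + 74*A^10 + 415*A^6 + 695*A^2 + 415*A^-2 + 74*A^-6 + 2*A^-10
  A^0 * (105*d + 132*d^3 + 15*d^5) = -15*A^10 - 207*A^6 - 651*A^2 - 651*A^-2 - 207*A^-6 - 15*A^-10
  A^-2 * (30 + 132*d^2 + 47*d^4 + d^6) = A^10 + 53*A^6 + 335*A^2 + 596*A^-2 + 335*A^-6 + 53*A^-10 + A^-14
  A^-4 * (49*d + 65*d^3 + 6*d^5) = -6*A^6 - 95*A^2 - 304*A^-2 - 304*A^-6 - 95*A^-10 - 6*A^-14
  A^-6 * (31*d^2 + 14*d^4) = 14*A^2 + 87*A^-2 + 146*A^-6 + 87*A^-10 + 14*A^-14
  A^-8 * (9*d^3 + d^5) = -A^2 - 14*A^-2 - 37*A^-6 - 37*A^-10 - 14*A^-14 - A^-18
  A^-10 * (d^4) = A^-2 + 4*A^-6 + 6*A^-10 + 4*A^-14 + A^-18
Summing the groups: <K> = -A^18 + 2*A^14 - 3*A^10 + 4*A^6 - 3*A^2 + 4*A^-2 - 2*A^-6 + A^-10 - A^-14
Normalise by the writhe: (-A^3)^(-w) = (-A^3)^(-2) = A^-6, so f(A) = A^-6 * <K> = -A^12 + 2*A^8 - 3*A^4 + 4 - 3*A^-4 + 4*A^-8 - 2*A^-12 + A^-16 - A^-20.
Substitute A = t^(-1/4), i.e. A^e → t^(-e/4): V(t) = -t^5 + t^4 - 2*t^3 + 4*t^2 - 3*t + 4 - 3*t^-1 + 2*t^-2 - t^-3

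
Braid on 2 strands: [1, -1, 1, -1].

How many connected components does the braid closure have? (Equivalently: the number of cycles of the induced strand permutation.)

2

Derivation:
Track the strand permutation on 2 strands, starting from identity.
  step 1: s1 swaps positions 1,2 -> [2 1]
  step 2: s1^-1 swaps positions 1,2 -> [1 2]
  step 3: s1 swaps positions 1,2 -> [2 1]
  step 4: s1^-1 swaps positions 1,2 -> [1 2]
Final permutation (position -> original strand): [1 2]
Closure components = cycle count of this permutation = 2.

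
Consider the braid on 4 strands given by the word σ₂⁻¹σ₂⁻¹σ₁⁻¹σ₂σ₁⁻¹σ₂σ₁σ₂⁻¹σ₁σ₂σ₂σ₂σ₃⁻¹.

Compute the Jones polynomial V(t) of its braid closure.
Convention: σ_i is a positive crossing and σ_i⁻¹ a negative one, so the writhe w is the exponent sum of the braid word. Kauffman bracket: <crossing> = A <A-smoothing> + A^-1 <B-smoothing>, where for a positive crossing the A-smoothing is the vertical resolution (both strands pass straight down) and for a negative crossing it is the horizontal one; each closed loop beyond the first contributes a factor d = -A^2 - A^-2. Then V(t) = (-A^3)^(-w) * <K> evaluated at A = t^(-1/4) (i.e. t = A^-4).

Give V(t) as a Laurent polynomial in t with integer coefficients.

The presented braid s2^-1 s2^-1 s1^-1 s2 s1^-1 s2 s1 s2^-1 s1 s2 s2 s2 s3^-1 on 4 strands reduces by inverse Markov moves (closure unchanged at each step):
  Destabilize: the word has the form β·s3^-1 where s3^-1 occurs only as the final letter (β ∈ B_3); drop it and the last strand → 3 strands.
  Deconjugate: the word is γ·β·γ⁻¹ with γ = s2^-1 s2^-1 (prefix) and γ⁻¹ = s2 s2 (suffix); strip both.
Reduced to β = s1^-1 s2 s1^-1 s2 s1 s2^-1 s1 s2 on 3 strands, 8 crossings.
Compute on β:
Braid: s1^-1 s2 s1^-1 s2 s1 s2^-1 s1 s2 on 3 strands, 8 crossings.
Writhe w = (#positive) - (#negative) = 5 - 3 = 2.
Enumerate smoothing states for the bracket polynomial. There are 2^8 = 256 states.
For each crossing: s=0 is the vertical smoothing, s=1 horizontal. Crossing k contributes A^(sign_k * (1 - 2*s_k)); loop factor d = -A^2 - A^-2.
Tabulate the states by total A-exponent and number of loops L (A-exp: L × count):
  A^8: L=2 ×1
  A^6: L=1 ×3, L=3 ×5
  A^4: L=2 ×22, L=4 ×6
  A^2: L=1 ×18, L=3 ×37, L=5 ×1
  A^0: L=2 ×58, L=4 ×12
  A^-2: L=1 ×24, L=3 ×31, L=5 ×1
  A^-4: L=2 ×23, L=4 ×5
  A^-6: L=3 ×8
  A^-8: L=4 ×1
Each group contributes A^e * Σ count * d^(L-1):
Powers of d = -A^2 - A^-2: d^2 = A^4 + 2 + A^-4; d^3 = -A^6 - 3*A^2 - 3*A^-2 - A^-6; d^4 = A^8 + 4*A^4 + 6 + 4*A^-4 + A^-8.
  A^8 * (d) = -A^10 - A^6
  A^6 * (3 + 5*d^2) = 5*A^10 + 13*A^6 + 5*A^2
  A^4 * (22*d + 6*d^3) = -6*A^10 - 40*A^6 - 40*A^2 - 6*A^-2
  A^2 * (18 + 37*d^2 + d^4) = A^10 + 41*A^6 + 98*A^2 + 41*A^-2 + A^-6
  A^0 * (58*d + 12*d^3) = -12*A^6 - 94*A^2 - 94*A^-2 - 12*A^-6
  A^-2 * (24 + 31*d^2 + d^4) = A^6 + 35*A^2 + 92*A^-2 + 35*A^-6 + A^-10
  A^-4 * (23*d + 5*d^3) = -5*A^2 - 38*A^-2 - 38*A^-6 - 5*A^-10
  A^-6 * (8*d^2) = 8*A^-2 + 16*A^-6 + 8*A^-10
  A^-8 * (d^3) = -A^-2 - 3*A^-6 - 3*A^-10 - A^-14
Summing the groups: <K> = -A^10 + 2*A^6 - A^2 + 2*A^-2 - A^-6 + A^-10 - A^-14
Normalise by the writhe: (-A^3)^(-w) = (-A^3)^(-2) = A^-6, so f(A) = A^-6 * <K> = -A^4 + 2 - A^-4 + 2*A^-8 - A^-12 + A^-16 - A^-20.
Substitute A = t^(-1/4), i.e. A^e → t^(-e/4): V(t) = -t^5 + t^4 - t^3 + 2*t^2 - t + 2 - t^-1

Answer: -t^5 + t^4 - t^3 + 2*t^2 - t + 2 - t^-1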